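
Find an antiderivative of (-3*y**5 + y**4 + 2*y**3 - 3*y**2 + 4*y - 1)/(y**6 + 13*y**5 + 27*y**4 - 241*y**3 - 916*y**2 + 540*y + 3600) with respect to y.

Factor the denominator: (y - 4)*(y - 2)*(y + 3)*(y + 5)**2*(y + 6).
Partial-fraction decomposition: -24059/(240*(y + 6)) + 126695/(1323*(y + 5)) - 1609/(21*(y + 5)**2) + 179/(105*(y + 3)) + 69/(3920*(y - 2)) - 907/(3780*(y - 4)).
Integrate each term; A/(y−a) gives A·log|y−a|; A/(y−a)² gives −A/(y−a).

-907*log(y - 4)/3780 + 69*log(y - 2)/3920 + 179*log(y + 3)/105 + 126695*log(y + 5)/1323 - 24059*log(y + 6)/240 + 1609/(21*y + 105) + C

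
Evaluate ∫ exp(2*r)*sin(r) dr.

2*exp(2*r)*sin(r)/5 - exp(2*r)*cos(r)/5 + C

Let I denote the integral. Integrate by parts with u = sin(r), dv = exp(2*r) dr, so v = exp(2*r)/2: I = exp(2*r)*sin(r)/2 − (1/2)·∫ exp(2*r)*cos(r) dr.
Apply parts again with u = cos(r), dv = exp(2*r) dr: ∫ exp(2*r)*cos(r) dr = exp(2*r)*cos(r)/2 + (1/2)·I. Substituting back brings back I: I = exp(2*r)*sin(r)/2 - exp(2*r)*cos(r)/4 − (1/4)·I.
Solving for I: (1 + 1/4)·I equals the remaining terms, so I = (4/5)·(exp(2*r)*sin(r)/2 - exp(2*r)*cos(r)/4).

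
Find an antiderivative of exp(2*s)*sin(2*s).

Let I denote the integral. Integrate by parts with u = sin(2*s), dv = exp(2*s) ds, so v = exp(2*s)/2: I = exp(2*s)*sin(2*s)/2 − ∫ exp(2*s)*cos(2*s) ds.
Apply parts again with u = cos(2*s), dv = exp(2*s) ds: ∫ exp(2*s)*cos(2*s) ds = exp(2*s)*cos(2*s)/2 + I. Substituting back brings back I: I = exp(2*s)*sin(2*s)/2 - exp(2*s)*cos(2*s)/2 − I.
Solving for I: (1 + 1)·I equals the remaining terms, so I = (1/2)·(exp(2*s)*sin(2*s)/2 - exp(2*s)*cos(2*s)/2).

exp(2*s)*sin(2*s)/4 - exp(2*s)*cos(2*s)/4 + C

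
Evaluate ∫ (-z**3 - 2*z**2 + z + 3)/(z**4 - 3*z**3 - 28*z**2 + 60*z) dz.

log(z)/20 - 93*log(z - 6)/88 + 11*log(z - 2)/56 - 73*log(z + 5)/385 + C

Factor the denominator: z*(z - 6)*(z - 2)*(z + 5).
Partial-fraction decomposition: -73/(385*(z + 5)) + 11/(56*(z - 2)) - 93/(88*(z - 6)) + 1/(20*z).
Integrate each term: A/(z−a) contributes A·log|z−a|.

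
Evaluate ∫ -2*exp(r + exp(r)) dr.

-2*exp(exp(r)) + C

Let u = exp(r), so du = (exp(r)) dr.
Rewriting, the integral becomes -2·∫ e^u du = -2·e^u.
Substituting back, u = exp(r).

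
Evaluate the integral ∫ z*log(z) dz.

Use integration by parts with u = log(z), dv = z dz.
Then du = 1/z dz and v = z**2/2.

z**2*log(z)/2 - z**2/4 + C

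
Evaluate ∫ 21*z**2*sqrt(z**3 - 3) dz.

Let u = z**3 - 3, so du = (3*z**2) dz.
Rewriting, the integral becomes 7·∫ √u du = 7·(2/3)u^(3/2).
Substituting back, u = z**3 - 3.

14*(z**3 - 3)**(3/2)/3 + C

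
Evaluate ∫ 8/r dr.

Let u = 2*r**2, so du = (4*r) dr.
Rewriting, the integral becomes 4·∫ 1/u du = 4·log(u).
Substituting back, u = 2*r**2.

8*log(r) + 4*log(2) + C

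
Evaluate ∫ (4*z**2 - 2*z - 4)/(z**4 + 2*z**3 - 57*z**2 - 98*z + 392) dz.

Factor the denominator: (z - 7)*(z - 2)*(z + 4)*(z + 7).
Partial-fraction decomposition: -103/(189*(z + 7)) + 34/(99*(z + 4)) - 4/(135*(z - 2)) + 89/(385*(z - 7)).
Integrate each term: A/(z−a) contributes A·log|z−a|.

89*log(z - 7)/385 - 4*log(z - 2)/135 + 34*log(z + 4)/99 - 103*log(z + 7)/189 + C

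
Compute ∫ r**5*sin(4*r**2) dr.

-r**4*cos(4*r**2)/8 + r**2*sin(4*r**2)/16 + cos(4*r**2)/64 + C

Let u = r², du = 2r dr; rewrite as (1/2)∫ u^2·sin(4u) du.
Now integrate by parts 2 times.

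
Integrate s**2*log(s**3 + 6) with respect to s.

Let u = s**3 + 6, so du = (3*s**2) ds.
The integral becomes (1/3)·∫ log(u) du; integrate by parts with u′=log(u), dv′=du.

s**3*log(s**3 + 6)/3 - s**3/3 + 2*log(s**3 + 6) + C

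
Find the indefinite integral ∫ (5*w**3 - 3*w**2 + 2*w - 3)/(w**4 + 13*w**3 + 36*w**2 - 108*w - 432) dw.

37*log(w - 3)/189 + 379*log(w + 4)/28 - 943*log(w + 6)/108 + 401/(6*w + 36) + C

Factor the denominator: (w - 3)*(w + 4)*(w + 6)**2.
Partial-fraction decomposition: -943/(108*(w + 6)) - 401/(6*(w + 6)**2) + 379/(28*(w + 4)) + 37/(189*(w - 3)).
Integrate each term; A/(w−a) gives A·log|w−a|; A/(w−a)² gives −A/(w−a).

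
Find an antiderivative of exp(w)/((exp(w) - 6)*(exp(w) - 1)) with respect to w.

Let u = e^w, du = e^w dw.
The integral becomes ∫ du/((u-6)(u-1)); decompose into partial fractions.

log(exp(w) - 6)/5 - log(exp(w) - 1)/5 + C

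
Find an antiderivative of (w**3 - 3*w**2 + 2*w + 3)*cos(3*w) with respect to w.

Use integration by parts with u = w**3 - 3*w**2 + 2*w + 3, dv = cos(3*w) dw, so v = sin(3*w)/3.
Apply parts 3 times (tabular method): alternate signs, differentiate u down to 0, integrate dv up.

w**3*sin(3*w)/3 - w**2*sin(3*w) + w**2*cos(3*w)/3 + 4*w*sin(3*w)/9 - 2*w*cos(3*w)/3 + 11*sin(3*w)/9 + 4*cos(3*w)/27 + C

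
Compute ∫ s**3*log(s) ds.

Use integration by parts with u = log(s), dv = s**3 ds.
Then du = 1/s ds and v = s**4/4.

s**4*log(s)/4 - s**4/16 + C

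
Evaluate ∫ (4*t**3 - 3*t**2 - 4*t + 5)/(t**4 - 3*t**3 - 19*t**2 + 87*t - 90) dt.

Factor the denominator: (t - 3)**2*(t - 2)*(t + 5).
Partial-fraction decomposition: 275/(224*(t + 5)) + 17/(7*(t - 2)) + 11/(32*(t - 3)) + 37/(4*(t - 3)**2).
Integrate each term; A/(t−a) gives A·log|t−a|; A/(t−a)² gives −A/(t−a).

11*log(t - 3)/32 + 17*log(t - 2)/7 + 275*log(t + 5)/224 - 37/(4*t - 12) + C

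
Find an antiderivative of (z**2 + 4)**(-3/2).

Substitute z = 2·tan(θ), so dz = 2·sec(θ)^2 dθ and the radical becomes sqrt(z**2 + 4) = 2·sec(θ) by the Pythagorean identity.
Integrate the resulting trig expression in θ, then back-substitute tan(θ) = z/2, sec(θ) = sqrt(z**2 + 4)/2 (absorbing any constant into C).

z/(4*sqrt(z**2 + 4)) + C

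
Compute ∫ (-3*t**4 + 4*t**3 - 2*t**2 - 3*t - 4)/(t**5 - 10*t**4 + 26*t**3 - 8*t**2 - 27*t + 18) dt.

Factor the denominator: (t - 6)*(t - 3)*(t - 1)**2*(t + 1).
Partial-fraction decomposition: -5/(56*(t + 1)) - 43/(100*(t - 1)) - 2/(5*(t - 1)**2) + 83/(24*(t - 3)) - 3118/(525*(t - 6)).
Integrate each term; A/(t−a) gives A·log|t−a|; A/(t−a)² gives −A/(t−a).

-3118*log(t - 6)/525 + 83*log(t - 3)/24 - 43*log(t - 1)/100 - 5*log(t + 1)/56 + 2/(5*t - 5) + C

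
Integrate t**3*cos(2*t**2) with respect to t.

Let u = t², du = 2t dt; rewrite as (1/2)∫ u^1·cos(2u) du.
Now integrate by parts 1 time.

t**2*sin(2*t**2)/4 + cos(2*t**2)/8 + C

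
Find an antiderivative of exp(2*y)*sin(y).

2*exp(2*y)*sin(y)/5 - exp(2*y)*cos(y)/5 + C

Let I denote the integral. Integrate by parts with u = sin(y), dv = exp(2*y) dy, so v = exp(2*y)/2: I = exp(2*y)*sin(y)/2 − (1/2)·∫ exp(2*y)*cos(y) dy.
Apply parts again with u = cos(y), dv = exp(2*y) dy: ∫ exp(2*y)*cos(y) dy = exp(2*y)*cos(y)/2 + (1/2)·I. Substituting back brings back I: I = exp(2*y)*sin(y)/2 - exp(2*y)*cos(y)/4 − (1/4)·I.
Solving for I: (1 + 1/4)·I equals the remaining terms, so I = (4/5)·(exp(2*y)*sin(y)/2 - exp(2*y)*cos(y)/4).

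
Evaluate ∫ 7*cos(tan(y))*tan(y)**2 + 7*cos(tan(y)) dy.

Let u = tan(y), so du = (tan(y)**2 + 1) dy.
Rewriting, the integral becomes 7·∫ cos(u) du = 7·sin(u).
Substituting back, u = tan(y).

7*sin(tan(y)) + C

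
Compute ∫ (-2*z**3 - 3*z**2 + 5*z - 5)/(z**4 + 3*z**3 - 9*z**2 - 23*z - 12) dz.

Factor the denominator: (z - 3)*(z + 1)**2*(z + 4).
Partial-fraction decomposition: -55/(63*(z + 4)) - 71/(144*(z + 1)) + 11/(12*(z + 1)**2) - 71/(112*(z - 3)).
Integrate each term; A/(z−a) gives A·log|z−a|; A/(z−a)² gives −A/(z−a).

-71*log(z - 3)/112 - 71*log(z + 1)/144 - 55*log(z + 4)/63 - 11/(12*z + 12) + C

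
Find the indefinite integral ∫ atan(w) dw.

Use integration by parts with u = arctan(w), dv = dw.
Then du = 1/(w**2 + 1) dw.

w*atan(w) - log(w**2 + 1)/2 + C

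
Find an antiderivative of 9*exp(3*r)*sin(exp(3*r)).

Let u = exp(3*r), so du = (3*exp(3*r)) dr.
Rewriting, the integral becomes 3·∫ sin(u) du = 3·-cos(u).
Substituting back, u = exp(3*r).

-3*cos(exp(3*r)) + C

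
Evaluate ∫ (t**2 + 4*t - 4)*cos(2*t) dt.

t**2*sin(2*t)/2 + 2*t*sin(2*t) + t*cos(2*t)/2 - 9*sin(2*t)/4 + cos(2*t) + C

Use integration by parts with u = t**2 + 4*t - 4, dv = cos(2*t) dt, so v = sin(2*t)/2.
Apply parts 2 times (tabular method): alternate signs, differentiate u down to 0, integrate dv up.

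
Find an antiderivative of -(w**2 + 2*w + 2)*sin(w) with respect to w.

Use integration by parts with u = w**2 + 2*w + 2, dv = -sin(w) dw, so v = cos(w).
Apply parts 2 times (tabular method): alternate signs, differentiate u down to 0, integrate dv up.

w**2*cos(w) - 2*w*sin(w) + 2*w*cos(w) - 2*sin(w) + C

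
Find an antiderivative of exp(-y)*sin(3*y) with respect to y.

-exp(-y)*sin(3*y)/10 - 3*exp(-y)*cos(3*y)/10 + C

Let I denote the integral. Integrate by parts with u = sin(3*y), dv = exp(-y) dy, so v = -exp(-y): I = -exp(-y)*sin(3*y) + 3·∫ exp(-y)*cos(3*y) dy.
Apply parts again with u = cos(3*y), dv = exp(-y) dy: ∫ exp(-y)*cos(3*y) dy = -exp(-y)*cos(3*y) − 3·I. Substituting back brings back I: I = -exp(-y)*sin(3*y) - 3*exp(-y)*cos(3*y) − 9·I.
Solving for I: (1 + 9)·I equals the remaining terms, so I = (1/10)·(-exp(-y)*sin(3*y) - 3*exp(-y)*cos(3*y)).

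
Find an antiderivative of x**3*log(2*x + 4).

Use integration by parts with u = log(2*x + 4), dv = x**3 dx.
Then du = 2/(2*x + 4) dx and v = x**4/4.

x**4*log(2*x + 4)/4 - x**4/16 + x**3/6 - x**2/2 + 2*x - 4*log(x + 2) + C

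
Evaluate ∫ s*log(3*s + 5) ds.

Use integration by parts with u = log(3*s + 5), dv = s ds.
Then du = 3/(3*s + 5) ds and v = s**2/2.

s**2*log(3*s + 5)/2 - s**2/4 + 5*s/6 - 25*log(3*s + 5)/18 + C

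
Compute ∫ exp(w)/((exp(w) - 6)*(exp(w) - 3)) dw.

Let u = e^w, du = e^w dw.
The integral becomes ∫ du/((u-6)(u-3)); decompose into partial fractions.

log(exp(w) - 6)/3 - log(exp(w) - 3)/3 + C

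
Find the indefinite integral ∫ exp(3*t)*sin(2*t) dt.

Let I denote the integral. Integrate by parts with u = sin(2*t), dv = exp(3*t) dt, so v = exp(3*t)/3: I = exp(3*t)*sin(2*t)/3 − (2/3)·∫ exp(3*t)*cos(2*t) dt.
Apply parts again with u = cos(2*t), dv = exp(3*t) dt: ∫ exp(3*t)*cos(2*t) dt = exp(3*t)*cos(2*t)/3 + (2/3)·I. Substituting back brings back I: I = exp(3*t)*sin(2*t)/3 - 2*exp(3*t)*cos(2*t)/9 − (4/9)·I.
Solving for I: (1 + 4/9)·I equals the remaining terms, so I = (9/13)·(exp(3*t)*sin(2*t)/3 - 2*exp(3*t)*cos(2*t)/9).

3*exp(3*t)*sin(2*t)/13 - 2*exp(3*t)*cos(2*t)/13 + C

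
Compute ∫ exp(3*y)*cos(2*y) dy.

Let I denote the integral. Integrate by parts with u = cos(2*y), dv = exp(3*y) dy, so v = exp(3*y)/3: I = exp(3*y)*cos(2*y)/3 + (2/3)·∫ exp(3*y)*sin(2*y) dy.
Apply parts again with u = sin(2*y), dv = exp(3*y) dy: ∫ exp(3*y)*sin(2*y) dy = exp(3*y)*sin(2*y)/3 − (2/3)·I. Substituting back brings back I: I = 2*exp(3*y)*sin(2*y)/9 + exp(3*y)*cos(2*y)/3 − (4/9)·I.
Solving for I: (1 + 4/9)·I equals the remaining terms, so I = (9/13)·(2*exp(3*y)*sin(2*y)/9 + exp(3*y)*cos(2*y)/3).

2*exp(3*y)*sin(2*y)/13 + 3*exp(3*y)*cos(2*y)/13 + C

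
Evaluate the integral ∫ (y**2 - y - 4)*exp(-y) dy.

(-y**2 - y + 3)*exp(-y) + C

Use integration by parts with u = y**2 - y - 4, dv = exp(-y) dy, so v = -exp(-y).
Apply parts 2 times (tabular method): alternate signs, differentiate u down to 0, integrate dv up.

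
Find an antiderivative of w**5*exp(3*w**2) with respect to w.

(9*w**4 - 6*w**2 + 2)*exp(3*w**2)/54 + C

Let u = w², du = 2w dw; rewrite as (1/2)∫ u^2·exp(3u) du.
Now integrate by parts 2 times.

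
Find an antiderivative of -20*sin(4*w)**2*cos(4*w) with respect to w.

-5*sin(4*w)**3/3 + C

Let u = sin(4*w), so du = (4*cos(4*w)) dw.
Rewriting, the integral becomes -5·∫ u^2 du = -5·u^3/3.
Substituting back, u = sin(4*w).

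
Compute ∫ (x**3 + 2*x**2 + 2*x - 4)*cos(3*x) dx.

Use integration by parts with u = x**3 + 2*x**2 + 2*x - 4, dv = cos(3*x) dx, so v = sin(3*x)/3.
Apply parts 3 times (tabular method): alternate signs, differentiate u down to 0, integrate dv up.

x**3*sin(3*x)/3 + 2*x**2*sin(3*x)/3 + x**2*cos(3*x)/3 + 4*x*sin(3*x)/9 + 4*x*cos(3*x)/9 - 40*sin(3*x)/27 + 4*cos(3*x)/27 + C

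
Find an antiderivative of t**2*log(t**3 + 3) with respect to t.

Let u = t**3 + 3, so du = (3*t**2) dt.
The integral becomes (1/3)·∫ log(u) du; integrate by parts with u′=log(u), dv′=du.

t**3*log(t**3 + 3)/3 - t**3/3 + log(t**3 + 3) + C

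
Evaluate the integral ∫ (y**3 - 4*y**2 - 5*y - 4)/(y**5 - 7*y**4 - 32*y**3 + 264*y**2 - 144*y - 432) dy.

Factor the denominator: (y - 6)**2*(y - 2)*(y + 1)*(y + 6).
Partial-fraction decomposition: -167/(2880*(y + 6)) + 4/(735*(y + 1)) - 11/(192*(y - 2)) + 775/(7056*(y - 6)) + 19/(168*(y - 6)**2).
Integrate each term; A/(y−a) gives A·log|y−a|; A/(y−a)² gives −A/(y−a).

775*log(y - 6)/7056 - 11*log(y - 2)/192 + 4*log(y + 1)/735 - 167*log(y + 6)/2880 - 19/(168*y - 1008) + C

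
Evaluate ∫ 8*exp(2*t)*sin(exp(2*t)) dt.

Let u = exp(2*t), so du = (2*exp(2*t)) dt.
Rewriting, the integral becomes 4·∫ sin(u) du = 4·-cos(u).
Substituting back, u = exp(2*t).

-4*cos(exp(2*t)) + C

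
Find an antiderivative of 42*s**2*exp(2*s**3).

7*exp(2*s**3) + C

Let u = 2*s**3, so du = (6*s**2) ds.
Rewriting, the integral becomes 7·∫ e^u du = 7·e^u.
Substituting back, u = 2*s**3.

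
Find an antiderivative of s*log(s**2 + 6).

Let u = s**2 + 6, so du = (2*s) ds.
The integral becomes (1/2)·∫ log(u) du; integrate by parts with u′=log(u), dv′=du.

s**2*log(s**2 + 6)/2 - s**2/2 + 3*log(s**2 + 6) + C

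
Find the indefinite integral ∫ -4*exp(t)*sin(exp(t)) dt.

Let u = exp(t), so du = (exp(t)) dt.
Rewriting, the integral becomes -4·∫ sin(u) du = -4·-cos(u).
Substituting back, u = exp(t).

4*cos(exp(t)) + C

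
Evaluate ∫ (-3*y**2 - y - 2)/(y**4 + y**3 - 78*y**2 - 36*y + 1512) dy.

-359*log(y - 6)/3042 - 13*log(y + 6)/18 + 142*log(y + 7)/169 + 29/(39*y - 234) + C

Factor the denominator: (y - 6)**2*(y + 6)*(y + 7).
Partial-fraction decomposition: 142/(169*(y + 7)) - 13/(18*(y + 6)) - 359/(3042*(y - 6)) - 29/(39*(y - 6)**2).
Integrate each term; A/(y−a) gives A·log|y−a|; A/(y−a)² gives −A/(y−a).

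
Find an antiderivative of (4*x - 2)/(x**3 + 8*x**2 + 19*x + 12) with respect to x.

-log(x + 1) + 7*log(x + 3) - 6*log(x + 4) + C

Factor the denominator: (x + 1)*(x + 3)*(x + 4).
Partial-fraction decomposition: -6/(x + 4) + 7/(x + 3) - 1/(x + 1).
Integrate each term: A/(x−a) contributes A·log|x−a|.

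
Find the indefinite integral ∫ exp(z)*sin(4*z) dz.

Let I denote the integral. Integrate by parts with u = sin(4*z), dv = exp(z) dz, so v = exp(z): I = exp(z)*sin(4*z) − 4·∫ exp(z)*cos(4*z) dz.
Apply parts again with u = cos(4*z), dv = exp(z) dz: ∫ exp(z)*cos(4*z) dz = exp(z)*cos(4*z) + 4·I. Substituting back brings back I: I = exp(z)*sin(4*z) - 4*exp(z)*cos(4*z) − 16·I.
Solving for I: (1 + 16)·I equals the remaining terms, so I = (1/17)·(exp(z)*sin(4*z) - 4*exp(z)*cos(4*z)).

exp(z)*sin(4*z)/17 - 4*exp(z)*cos(4*z)/17 + C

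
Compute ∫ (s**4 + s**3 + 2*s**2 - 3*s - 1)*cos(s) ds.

s**4*sin(s) + s**3*sin(s) + 4*s**3*cos(s) - 10*s**2*sin(s) + 3*s**2*cos(s) - 9*s*sin(s) - 20*s*cos(s) + 19*sin(s) - 9*cos(s) + C

Use integration by parts with u = s**4 + s**3 + 2*s**2 - 3*s - 1, dv = cos(s) ds, so v = sin(s).
Apply parts 4 times (tabular method): alternate signs, differentiate u down to 0, integrate dv up.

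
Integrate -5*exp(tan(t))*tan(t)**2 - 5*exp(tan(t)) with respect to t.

Let u = tan(t), so du = (tan(t)**2 + 1) dt.
Rewriting, the integral becomes -5·∫ e^u du = -5·e^u.
Substituting back, u = tan(t).

-5*exp(tan(t)) + C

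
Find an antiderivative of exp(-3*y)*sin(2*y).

-3*exp(-3*y)*sin(2*y)/13 - 2*exp(-3*y)*cos(2*y)/13 + C

Let I denote the integral. Integrate by parts with u = sin(2*y), dv = exp(-3*y) dy, so v = -exp(-3*y)/3: I = -exp(-3*y)*sin(2*y)/3 + (2/3)·∫ exp(-3*y)*cos(2*y) dy.
Apply parts again with u = cos(2*y), dv = exp(-3*y) dy: ∫ exp(-3*y)*cos(2*y) dy = -exp(-3*y)*cos(2*y)/3 − (2/3)·I. Substituting back brings back I: I = -exp(-3*y)*sin(2*y)/3 - 2*exp(-3*y)*cos(2*y)/9 − (4/9)·I.
Solving for I: (1 + 4/9)·I equals the remaining terms, so I = (9/13)·(-exp(-3*y)*sin(2*y)/3 - 2*exp(-3*y)*cos(2*y)/9).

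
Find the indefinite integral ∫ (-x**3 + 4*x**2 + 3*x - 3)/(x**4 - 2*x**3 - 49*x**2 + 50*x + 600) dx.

-57*log(x - 6)/110 + 13*log(x - 5)/90 + 113*log(x + 4)/90 - 207*log(x + 5)/110 + C

Factor the denominator: (x - 6)*(x - 5)*(x + 4)*(x + 5).
Partial-fraction decomposition: -207/(110*(x + 5)) + 113/(90*(x + 4)) + 13/(90*(x - 5)) - 57/(110*(x - 6)).
Integrate each term: A/(x−a) contributes A·log|x−a|.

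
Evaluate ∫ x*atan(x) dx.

Use integration by parts with u = arctan(x), dv = x dx.
Then du = 1/(x**2 + 1) dx.

x**2*atan(x)/2 - x/2 + atan(x)/2 + C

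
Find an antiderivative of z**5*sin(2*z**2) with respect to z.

Let u = z², du = 2z dz; rewrite as (1/2)∫ u^2·sin(2u) du.
Now integrate by parts 2 times.

-z**4*cos(2*z**2)/4 + z**2*sin(2*z**2)/4 + cos(2*z**2)/8 + C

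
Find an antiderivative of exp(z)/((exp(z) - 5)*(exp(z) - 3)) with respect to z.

Let u = e^z, du = e^z dz.
The integral becomes ∫ du/((u-5)(u-3)); decompose into partial fractions.

log(exp(z) - 5)/2 - log(exp(z) - 3)/2 + C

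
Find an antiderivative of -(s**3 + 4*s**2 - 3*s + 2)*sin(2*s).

s**3*cos(2*s)/2 - 3*s**2*sin(2*s)/4 + 2*s**2*cos(2*s) - 2*s*sin(2*s) - 9*s*cos(2*s)/4 + 9*sin(2*s)/8 + C

Use integration by parts with u = s**3 + 4*s**2 - 3*s + 2, dv = -sin(2*s) ds, so v = cos(2*s)/2.
Apply parts 3 times (tabular method): alternate signs, differentiate u down to 0, integrate dv up.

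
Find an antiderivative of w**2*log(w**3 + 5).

w**3*log(w**3 + 5)/3 - w**3/3 + 5*log(w**3 + 5)/3 + C

Let u = w**3 + 5, so du = (3*w**2) dw.
The integral becomes (1/3)·∫ log(u) du; integrate by parts with u′=log(u), dv′=du.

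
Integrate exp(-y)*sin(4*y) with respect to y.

-exp(-y)*sin(4*y)/17 - 4*exp(-y)*cos(4*y)/17 + C

Let I denote the integral. Integrate by parts with u = sin(4*y), dv = exp(-y) dy, so v = -exp(-y): I = -exp(-y)*sin(4*y) + 4·∫ exp(-y)*cos(4*y) dy.
Apply parts again with u = cos(4*y), dv = exp(-y) dy: ∫ exp(-y)*cos(4*y) dy = -exp(-y)*cos(4*y) − 4·I. Substituting back brings back I: I = -exp(-y)*sin(4*y) - 4*exp(-y)*cos(4*y) − 16·I.
Solving for I: (1 + 16)·I equals the remaining terms, so I = (1/17)·(-exp(-y)*sin(4*y) - 4*exp(-y)*cos(4*y)).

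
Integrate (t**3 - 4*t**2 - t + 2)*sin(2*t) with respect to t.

-t**3*cos(2*t)/2 + 3*t**2*sin(2*t)/4 + 2*t**2*cos(2*t) - 2*t*sin(2*t) + 5*t*cos(2*t)/4 - 5*sin(2*t)/8 - 2*cos(2*t) + C

Use integration by parts with u = t**3 - 4*t**2 - t + 2, dv = sin(2*t) dt, so v = -cos(2*t)/2.
Apply parts 3 times (tabular method): alternate signs, differentiate u down to 0, integrate dv up.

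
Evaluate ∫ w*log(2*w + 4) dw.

w**2*log(2*w + 4)/2 - w**2/4 + w - 2*log(w + 2) + C

Use integration by parts with u = log(2*w + 4), dv = w dw.
Then du = 2/(2*w + 4) dw and v = w**2/2.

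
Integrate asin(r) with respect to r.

r*asin(r) + sqrt(-r**2 + 1) + C

Use integration by parts with u = arcsin(r), dv = dr.
Then du = 1/sqrt(-r**2 + 1) dr.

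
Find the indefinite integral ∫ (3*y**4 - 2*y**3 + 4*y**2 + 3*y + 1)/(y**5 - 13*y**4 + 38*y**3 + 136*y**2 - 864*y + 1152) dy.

3619*log(y - 6)/120 - 2071*log(y - 4)/128 - 235*log(y - 3)/21 + 949*log(y + 4)/4480 + 717/(16*y - 64) + C

Factor the denominator: (y - 6)*(y - 4)**2*(y - 3)*(y + 4).
Partial-fraction decomposition: 949/(4480*(y + 4)) - 235/(21*(y - 3)) - 2071/(128*(y - 4)) - 717/(16*(y - 4)**2) + 3619/(120*(y - 6)).
Integrate each term; A/(y−a) gives A·log|y−a|; A/(y−a)² gives −A/(y−a).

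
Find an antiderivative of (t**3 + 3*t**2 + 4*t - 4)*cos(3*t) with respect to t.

t**3*sin(3*t)/3 + t**2*sin(3*t) + t**2*cos(3*t)/3 + 10*t*sin(3*t)/9 + 2*t*cos(3*t)/3 - 14*sin(3*t)/9 + 10*cos(3*t)/27 + C

Use integration by parts with u = t**3 + 3*t**2 + 4*t - 4, dv = cos(3*t) dt, so v = sin(3*t)/3.
Apply parts 3 times (tabular method): alternate signs, differentiate u down to 0, integrate dv up.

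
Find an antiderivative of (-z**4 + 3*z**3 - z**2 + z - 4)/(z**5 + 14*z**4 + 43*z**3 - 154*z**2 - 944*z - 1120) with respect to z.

Factor the denominator: (z - 4)*(z + 2)*(z + 4)*(z + 5)*(z + 7).
Partial-fraction decomposition: -349/(33*(z + 7)) + 517/(27*(z + 5)) - 59/(6*(z + 4)) + 5/(18*(z + 2)) - 5/(297*(z - 4)).
Integrate each term: A/(z−a) contributes A·log|z−a|.

-5*log(z - 4)/297 + 5*log(z + 2)/18 - 59*log(z + 4)/6 + 517*log(z + 5)/27 - 349*log(z + 7)/33 + C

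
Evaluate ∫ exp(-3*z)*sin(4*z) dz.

Let I denote the integral. Integrate by parts with u = sin(4*z), dv = exp(-3*z) dz, so v = -exp(-3*z)/3: I = -exp(-3*z)*sin(4*z)/3 + (4/3)·∫ exp(-3*z)*cos(4*z) dz.
Apply parts again with u = cos(4*z), dv = exp(-3*z) dz: ∫ exp(-3*z)*cos(4*z) dz = -exp(-3*z)*cos(4*z)/3 − (4/3)·I. Substituting back brings back I: I = -exp(-3*z)*sin(4*z)/3 - 4*exp(-3*z)*cos(4*z)/9 − (16/9)·I.
Solving for I: (1 + 16/9)·I equals the remaining terms, so I = (9/25)·(-exp(-3*z)*sin(4*z)/3 - 4*exp(-3*z)*cos(4*z)/9).

-3*exp(-3*z)*sin(4*z)/25 - 4*exp(-3*z)*cos(4*z)/25 + C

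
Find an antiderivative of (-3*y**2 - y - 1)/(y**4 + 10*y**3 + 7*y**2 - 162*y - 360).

Factor the denominator: (y - 4)*(y + 3)*(y + 5)*(y + 6).
Partial-fraction decomposition: 103/(30*(y + 6)) - 71/(18*(y + 5)) + 25/(42*(y + 3)) - 53/(630*(y - 4)).
Integrate each term: A/(y−a) contributes A·log|y−a|.

-53*log(y - 4)/630 + 25*log(y + 3)/42 - 71*log(y + 5)/18 + 103*log(y + 6)/30 + C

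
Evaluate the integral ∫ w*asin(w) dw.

Use integration by parts with u = arcsin(w), dv = w dw.
Then du = 1/sqrt(-w**2 + 1) dw.

w**2*asin(w)/2 + w*sqrt(-w**2 + 1)/4 - asin(w)/4 + C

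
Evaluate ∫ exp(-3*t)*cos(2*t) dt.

2*exp(-3*t)*sin(2*t)/13 - 3*exp(-3*t)*cos(2*t)/13 + C

Let I denote the integral. Integrate by parts with u = cos(2*t), dv = exp(-3*t) dt, so v = -exp(-3*t)/3: I = -exp(-3*t)*cos(2*t)/3 − (2/3)·∫ exp(-3*t)*sin(2*t) dt.
Apply parts again with u = sin(2*t), dv = exp(-3*t) dt: ∫ exp(-3*t)*sin(2*t) dt = -exp(-3*t)*sin(2*t)/3 + (2/3)·I. Substituting back brings back I: I = 2*exp(-3*t)*sin(2*t)/9 - exp(-3*t)*cos(2*t)/3 − (4/9)·I.
Solving for I: (1 + 4/9)·I equals the remaining terms, so I = (9/13)·(2*exp(-3*t)*sin(2*t)/9 - exp(-3*t)*cos(2*t)/3).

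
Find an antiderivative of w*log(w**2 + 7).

Let u = w**2 + 7, so du = (2*w) dw.
The integral becomes (1/2)·∫ log(u) du; integrate by parts with u′=log(u), dv′=du.

w**2*log(w**2 + 7)/2 - w**2/2 + 7*log(w**2 + 7)/2 + C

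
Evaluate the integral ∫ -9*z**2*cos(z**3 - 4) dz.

-3*sin(z**3 - 4) + C

Let u = z**3 - 4, so du = (3*z**2) dz.
Rewriting, the integral becomes -3·∫ cos(u) du = -3·sin(u).
Substituting back, u = z**3 - 4.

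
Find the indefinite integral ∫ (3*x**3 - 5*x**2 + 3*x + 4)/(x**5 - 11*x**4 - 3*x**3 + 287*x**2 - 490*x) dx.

-2*log(x)/245 + 12269*log(x - 7)/176400 + log(x - 2)/25 - 73*log(x + 5)/720 - 809/(420*x - 2940) + C

Factor the denominator: x*(x - 7)**2*(x - 2)*(x + 5).
Partial-fraction decomposition: -73/(720*(x + 5)) + 1/(25*(x - 2)) + 12269/(176400*(x - 7)) + 809/(420*(x - 7)**2) - 2/(245*x).
Integrate each term; A/(x−a) gives A·log|x−a|; A/(x−a)² gives −A/(x−a).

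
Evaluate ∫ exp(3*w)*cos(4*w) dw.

Let I denote the integral. Integrate by parts with u = cos(4*w), dv = exp(3*w) dw, so v = exp(3*w)/3: I = exp(3*w)*cos(4*w)/3 + (4/3)·∫ exp(3*w)*sin(4*w) dw.
Apply parts again with u = sin(4*w), dv = exp(3*w) dw: ∫ exp(3*w)*sin(4*w) dw = exp(3*w)*sin(4*w)/3 − (4/3)·I. Substituting back brings back I: I = 4*exp(3*w)*sin(4*w)/9 + exp(3*w)*cos(4*w)/3 − (16/9)·I.
Solving for I: (1 + 16/9)·I equals the remaining terms, so I = (9/25)·(4*exp(3*w)*sin(4*w)/9 + exp(3*w)*cos(4*w)/3).

4*exp(3*w)*sin(4*w)/25 + 3*exp(3*w)*cos(4*w)/25 + C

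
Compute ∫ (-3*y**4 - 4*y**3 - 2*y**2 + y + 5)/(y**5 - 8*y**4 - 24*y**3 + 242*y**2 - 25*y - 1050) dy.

Factor the denominator: (y - 7)*(y - 5)*(y - 3)*(y + 2)*(y + 5).
Partial-fraction decomposition: -95/(192*(y + 5)) + 1/(45*(y + 2)) - 361/(320*(y - 3)) + 69/(8*(y - 5)) - 2887/(288*(y - 7)).
Integrate each term: A/(y−a) contributes A·log|y−a|.

-2887*log(y - 7)/288 + 69*log(y - 5)/8 - 361*log(y - 3)/320 + log(y + 2)/45 - 95*log(y + 5)/192 + C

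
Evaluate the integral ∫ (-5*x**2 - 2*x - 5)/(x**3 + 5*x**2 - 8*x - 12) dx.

Factor the denominator: (x - 2)*(x + 1)*(x + 6).
Partial-fraction decomposition: -173/(40*(x + 6)) + 8/(15*(x + 1)) - 29/(24*(x - 2)).
Integrate each term: A/(x−a) contributes A·log|x−a|.

-29*log(x - 2)/24 + 8*log(x + 1)/15 - 173*log(x + 6)/40 + C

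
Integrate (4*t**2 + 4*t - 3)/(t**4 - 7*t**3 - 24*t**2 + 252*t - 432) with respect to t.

Factor the denominator: (t - 6)*(t - 4)*(t - 3)*(t + 6).
Partial-fraction decomposition: -13/(120*(t + 6)) + 5/(3*(t - 3)) - 77/(20*(t - 4)) + 55/(24*(t - 6)).
Integrate each term: A/(t−a) contributes A·log|t−a|.

55*log(t - 6)/24 - 77*log(t - 4)/20 + 5*log(t - 3)/3 - 13*log(t + 6)/120 + C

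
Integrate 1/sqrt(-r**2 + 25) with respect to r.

Substitute r = 5·sin(θ), so dr = 5·cos(θ) dθ and the radical becomes sqrt(-r**2 + 25) = 5·cos(θ) by the Pythagorean identity.
Integrate the resulting trig expression in θ, then back-substitute θ = asin(r/5), sin(θ) = r/5, cos(θ) = sqrt(-r**2 + 25)/5 (absorbing any constant into C).

asin(r/5) + C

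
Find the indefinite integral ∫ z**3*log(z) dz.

Use integration by parts with u = log(z), dv = z**3 dz.
Then du = 1/z dz and v = z**4/4.

z**4*log(z)/4 - z**4/16 + C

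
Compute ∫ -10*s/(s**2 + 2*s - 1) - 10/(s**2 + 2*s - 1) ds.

-5*log(s**2 + 2*s - 1) + C

Let u = s**2 + 2*s - 1, so du = (2*s + 2) ds.
Rewriting, the integral becomes -5·∫ 1/u du = -5·log(u).
Substituting back, u = s**2 + 2*s - 1.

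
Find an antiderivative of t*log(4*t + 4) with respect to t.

Use integration by parts with u = log(4*t + 4), dv = t dt.
Then du = 4/(4*t + 4) dt and v = t**2/2.

t**2*log(4*t + 4)/2 - t**2/4 + t/2 - log(t + 1)/2 + C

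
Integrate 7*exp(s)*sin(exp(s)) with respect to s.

-7*cos(exp(s)) + C

Let u = exp(s), so du = (exp(s)) ds.
Rewriting, the integral becomes 7·∫ sin(u) du = 7·-cos(u).
Substituting back, u = exp(s).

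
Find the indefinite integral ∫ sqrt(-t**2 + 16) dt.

Substitute t = 4·sin(θ), so dt = 4·cos(θ) dθ and the radical becomes sqrt(-t**2 + 16) = 4·cos(θ) by the Pythagorean identity.
Integrate the resulting trig expression in θ, then back-substitute θ = asin(t/4), sin(θ) = t/4, cos(θ) = sqrt(-t**2 + 16)/4 (absorbing any constant into C).

t*sqrt(-t**2 + 16)/2 + 8*asin(t/4) + C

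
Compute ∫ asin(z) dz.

Use integration by parts with u = arcsin(z), dv = dz.
Then du = 1/sqrt(-z**2 + 1) dz.

z*asin(z) + sqrt(-z**2 + 1) + C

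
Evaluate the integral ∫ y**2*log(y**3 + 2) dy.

y**3*log(y**3 + 2)/3 - y**3/3 + 2*log(y**3 + 2)/3 + C

Let u = y**3 + 2, so du = (3*y**2) dy.
The integral becomes (1/3)·∫ log(u) du; integrate by parts with u′=log(u), dv′=du.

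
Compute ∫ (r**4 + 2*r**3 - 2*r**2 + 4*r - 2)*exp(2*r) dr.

Use integration by parts with u = r**4 + 2*r**3 - 2*r**2 + 4*r - 2, dv = exp(2*r) dr, so v = exp(2*r)/2.
Apply parts 4 times (tabular method): alternate signs, differentiate u down to 0, integrate dv up.

(r**4 - 2*r**2 + 6*r - 5)*exp(2*r)/2 + C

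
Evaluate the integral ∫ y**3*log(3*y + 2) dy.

Use integration by parts with u = log(3*y + 2), dv = y**3 dy.
Then du = 3/(3*y + 2) dy and v = y**4/4.

y**4*log(3*y + 2)/4 - y**4/16 + y**3/18 - y**2/18 + 2*y/27 - 4*log(3*y + 2)/81 + C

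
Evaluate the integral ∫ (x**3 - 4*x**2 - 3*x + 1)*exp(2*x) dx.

Use integration by parts with u = x**3 - 4*x**2 - 3*x + 1, dv = exp(2*x) dx, so v = exp(2*x)/2.
Apply parts 3 times (tabular method): alternate signs, differentiate u down to 0, integrate dv up.

(4*x**3 - 22*x**2 + 10*x - 1)*exp(2*x)/8 + C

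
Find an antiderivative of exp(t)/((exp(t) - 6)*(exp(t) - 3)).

Let u = e^t, du = e^t dt.
The integral becomes ∫ du/((u-6)(u-3)); decompose into partial fractions.

log(exp(t) - 6)/3 - log(exp(t) - 3)/3 + C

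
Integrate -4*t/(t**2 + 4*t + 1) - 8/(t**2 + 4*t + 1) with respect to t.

Let u = t**2 + 4*t + 1, so du = (2*t + 4) dt.
Rewriting, the integral becomes -2·∫ 1/u du = -2·log(u).
Substituting back, u = t**2 + 4*t + 1.

-2*log(t**2 + 4*t + 1) + C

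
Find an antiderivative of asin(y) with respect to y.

Use integration by parts with u = arcsin(y), dv = dy.
Then du = 1/sqrt(-y**2 + 1) dy.

y*asin(y) + sqrt(-y**2 + 1) + C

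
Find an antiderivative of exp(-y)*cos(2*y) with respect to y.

Let I denote the integral. Integrate by parts with u = cos(2*y), dv = exp(-y) dy, so v = -exp(-y): I = -exp(-y)*cos(2*y) − 2·∫ exp(-y)*sin(2*y) dy.
Apply parts again with u = sin(2*y), dv = exp(-y) dy: ∫ exp(-y)*sin(2*y) dy = -exp(-y)*sin(2*y) + 2·I. Substituting back brings back I: I = 2*exp(-y)*sin(2*y) - exp(-y)*cos(2*y) − 4·I.
Solving for I: (1 + 4)·I equals the remaining terms, so I = (1/5)·(2*exp(-y)*sin(2*y) - exp(-y)*cos(2*y)).

2*exp(-y)*sin(2*y)/5 - exp(-y)*cos(2*y)/5 + C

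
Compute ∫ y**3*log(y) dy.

y**4*log(y)/4 - y**4/16 + C

Use integration by parts with u = log(y), dv = y**3 dy.
Then du = 1/y dy and v = y**4/4.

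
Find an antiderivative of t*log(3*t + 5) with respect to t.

Use integration by parts with u = log(3*t + 5), dv = t dt.
Then du = 3/(3*t + 5) dt and v = t**2/2.

t**2*log(3*t + 5)/2 - t**2/4 + 5*t/6 - 25*log(3*t + 5)/18 + C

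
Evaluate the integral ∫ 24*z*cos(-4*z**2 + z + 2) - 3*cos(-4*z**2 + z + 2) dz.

-3*sin(-4*z**2 + z + 2) + C

Let u = 4*z**2 - z - 2, so du = (8*z - 1) dz.
Rewriting, the integral becomes 3·∫ cos(u) du = 3·sin(u).
Substituting back, u = 4*z**2 - z - 2.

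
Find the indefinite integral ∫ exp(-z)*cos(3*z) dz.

3*exp(-z)*sin(3*z)/10 - exp(-z)*cos(3*z)/10 + C

Let I denote the integral. Integrate by parts with u = cos(3*z), dv = exp(-z) dz, so v = -exp(-z): I = -exp(-z)*cos(3*z) − 3·∫ exp(-z)*sin(3*z) dz.
Apply parts again with u = sin(3*z), dv = exp(-z) dz: ∫ exp(-z)*sin(3*z) dz = -exp(-z)*sin(3*z) + 3·I. Substituting back brings back I: I = 3*exp(-z)*sin(3*z) - exp(-z)*cos(3*z) − 9·I.
Solving for I: (1 + 9)·I equals the remaining terms, so I = (1/10)·(3*exp(-z)*sin(3*z) - exp(-z)*cos(3*z)).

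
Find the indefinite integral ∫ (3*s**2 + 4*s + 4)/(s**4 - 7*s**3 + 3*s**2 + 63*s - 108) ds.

Factor the denominator: (s - 4)*(s - 3)**2*(s + 3).
Partial-fraction decomposition: -19/(252*(s + 3)) - 347/(36*(s - 3)) - 43/(6*(s - 3)**2) + 68/(7*(s - 4)).
Integrate each term; A/(s−a) gives A·log|s−a|; A/(s−a)² gives −A/(s−a).

68*log(s - 4)/7 - 347*log(s - 3)/36 - 19*log(s + 3)/252 + 43/(6*s - 18) + C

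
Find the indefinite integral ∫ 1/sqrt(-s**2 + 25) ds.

Substitute s = 5·sin(θ), so ds = 5·cos(θ) dθ and the radical becomes sqrt(-s**2 + 25) = 5·cos(θ) by the Pythagorean identity.
Integrate the resulting trig expression in θ, then back-substitute θ = asin(s/5), sin(θ) = s/5, cos(θ) = sqrt(-s**2 + 25)/5 (absorbing any constant into C).

asin(s/5) + C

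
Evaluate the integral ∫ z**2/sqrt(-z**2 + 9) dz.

-z*sqrt(-z**2 + 9)/2 + 9*asin(z/3)/2 + C

Substitute z = 3·sin(θ), so dz = 3·cos(θ) dθ and the radical becomes sqrt(-z**2 + 9) = 3·cos(θ) by the Pythagorean identity.
Integrate the resulting trig expression in θ, then back-substitute θ = asin(z/3), sin(θ) = z/3, cos(θ) = sqrt(-z**2 + 9)/3 (absorbing any constant into C).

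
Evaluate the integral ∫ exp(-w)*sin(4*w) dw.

-exp(-w)*sin(4*w)/17 - 4*exp(-w)*cos(4*w)/17 + C

Let I denote the integral. Integrate by parts with u = sin(4*w), dv = exp(-w) dw, so v = -exp(-w): I = -exp(-w)*sin(4*w) + 4·∫ exp(-w)*cos(4*w) dw.
Apply parts again with u = cos(4*w), dv = exp(-w) dw: ∫ exp(-w)*cos(4*w) dw = -exp(-w)*cos(4*w) − 4·I. Substituting back brings back I: I = -exp(-w)*sin(4*w) - 4*exp(-w)*cos(4*w) − 16·I.
Solving for I: (1 + 16)·I equals the remaining terms, so I = (1/17)·(-exp(-w)*sin(4*w) - 4*exp(-w)*cos(4*w)).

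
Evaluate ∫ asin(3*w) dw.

Use integration by parts with u = arcsin(3*w), dv = dw.
Then du = 3/sqrt(-9*w**2 + 1) dw.

w*asin(3*w) + sqrt(-9*w**2 + 1)/3 + C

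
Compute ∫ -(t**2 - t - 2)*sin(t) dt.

t**2*cos(t) - 2*t*sin(t) - t*cos(t) + sin(t) - 4*cos(t) + C

Use integration by parts with u = t**2 - t - 2, dv = -sin(t) dt, so v = cos(t).
Apply parts 2 times (tabular method): alternate signs, differentiate u down to 0, integrate dv up.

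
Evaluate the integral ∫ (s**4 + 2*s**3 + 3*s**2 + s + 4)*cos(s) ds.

s**4*sin(s) + 2*s**3*sin(s) + 4*s**3*cos(s) - 9*s**2*sin(s) + 6*s**2*cos(s) - 11*s*sin(s) - 18*s*cos(s) + 22*sin(s) - 11*cos(s) + C

Use integration by parts with u = s**4 + 2*s**3 + 3*s**2 + s + 4, dv = cos(s) ds, so v = sin(s).
Apply parts 4 times (tabular method): alternate signs, differentiate u down to 0, integrate dv up.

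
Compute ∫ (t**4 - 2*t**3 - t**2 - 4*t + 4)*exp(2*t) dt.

(2*t**4 - 8*t**3 + 10*t**2 - 18*t + 17)*exp(2*t)/4 + C

Use integration by parts with u = t**4 - 2*t**3 - t**2 - 4*t + 4, dv = exp(2*t) dt, so v = exp(2*t)/2.
Apply parts 4 times (tabular method): alternate signs, differentiate u down to 0, integrate dv up.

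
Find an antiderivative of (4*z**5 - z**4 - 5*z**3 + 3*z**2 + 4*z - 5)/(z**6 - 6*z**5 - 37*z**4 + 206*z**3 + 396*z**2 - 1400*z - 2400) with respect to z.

Factor the denominator: (z - 6)*(z - 5)*(z - 4)*(z + 2)**2*(z + 5).
Partial-fraction decomposition: 415/(297*(z + 5)) - 243/(896*(z + 2)) + 5/(48*(z + 2)**2) + 1193/(216*(z - 4)) - 162/(7*(z - 5)) + 28855/(1408*(z - 6)).
Integrate each term; A/(z−a) gives A·log|z−a|; A/(z−a)² gives −A/(z−a).

28855*log(z - 6)/1408 - 162*log(z - 5)/7 + 1193*log(z - 4)/216 - 243*log(z + 2)/896 + 415*log(z + 5)/297 - 5/(48*z + 96) + C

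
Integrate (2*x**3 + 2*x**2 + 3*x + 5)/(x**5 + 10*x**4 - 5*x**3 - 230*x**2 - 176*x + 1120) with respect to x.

Factor the denominator: (x - 4)*(x - 2)*(x + 4)*(x + 5)*(x + 7).
Partial-fraction decomposition: -302/(297*(x + 7)) + 5/(3*(x + 5)) - 103/(144*(x + 4)) - 5/(108*(x - 2)) + 59/(528*(x - 4)).
Integrate each term: A/(x−a) contributes A·log|x−a|.

59*log(x - 4)/528 - 5*log(x - 2)/108 - 103*log(x + 4)/144 + 5*log(x + 5)/3 - 302*log(x + 7)/297 + C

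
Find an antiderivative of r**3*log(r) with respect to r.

Use integration by parts with u = log(r), dv = r**3 dr.
Then du = 1/r dr and v = r**4/4.

r**4*log(r)/4 - r**4/16 + C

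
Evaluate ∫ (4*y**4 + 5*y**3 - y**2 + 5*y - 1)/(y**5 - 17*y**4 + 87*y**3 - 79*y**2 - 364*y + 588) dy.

-161*log(y - 7)/225 + 29*log(y - 3)/5 - 109*log(y - 2)/100 + log(y + 2)/180 - 314/(5*y - 35) + C

Factor the denominator: (y - 7)**2*(y - 3)*(y - 2)*(y + 2).
Partial-fraction decomposition: 1/(180*(y + 2)) - 109/(100*(y - 2)) + 29/(5*(y - 3)) - 161/(225*(y - 7)) + 314/(5*(y - 7)**2).
Integrate each term; A/(y−a) gives A·log|y−a|; A/(y−a)² gives −A/(y−a).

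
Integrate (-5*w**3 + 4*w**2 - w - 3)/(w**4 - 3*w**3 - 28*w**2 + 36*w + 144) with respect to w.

-63*log(w - 6)/16 + log(w - 3) + 11*log(w + 2)/16 - 11*log(w + 4)/4 + C

Factor the denominator: (w - 6)*(w - 3)*(w + 2)*(w + 4).
Partial-fraction decomposition: -11/(4*(w + 4)) + 11/(16*(w + 2)) + 1/(w - 3) - 63/(16*(w - 6)).
Integrate each term: A/(w−a) contributes A·log|w−a|.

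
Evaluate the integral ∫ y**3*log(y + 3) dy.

Use integration by parts with u = log(y + 3), dv = y**3 dy.
Then du = 1/(y + 3) dy and v = y**4/4.

y**4*log(y + 3)/4 - y**4/16 + y**3/4 - 9*y**2/8 + 27*y/4 - 81*log(y + 3)/4 + C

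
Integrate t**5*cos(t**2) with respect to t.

t**4*sin(t**2)/2 + t**2*cos(t**2) - sin(t**2) + C

Let u = t², du = 2t dt; rewrite as (1/2)∫ u^2·cos(1u) du.
Now integrate by parts 2 times.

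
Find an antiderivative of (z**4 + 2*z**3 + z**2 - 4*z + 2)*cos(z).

Use integration by parts with u = z**4 + 2*z**3 + z**2 - 4*z + 2, dv = cos(z) dz, so v = sin(z).
Apply parts 4 times (tabular method): alternate signs, differentiate u down to 0, integrate dv up.

z**4*sin(z) + 2*z**3*sin(z) + 4*z**3*cos(z) - 11*z**2*sin(z) + 6*z**2*cos(z) - 16*z*sin(z) - 22*z*cos(z) + 24*sin(z) - 16*cos(z) + C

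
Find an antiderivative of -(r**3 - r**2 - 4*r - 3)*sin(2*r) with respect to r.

r**3*cos(2*r)/2 - 3*r**2*sin(2*r)/4 - r**2*cos(2*r)/2 + r*sin(2*r)/2 - 11*r*cos(2*r)/4 + 11*sin(2*r)/8 - 5*cos(2*r)/4 + C

Use integration by parts with u = r**3 - r**2 - 4*r - 3, dv = -sin(2*r) dr, so v = cos(2*r)/2.
Apply parts 3 times (tabular method): alternate signs, differentiate u down to 0, integrate dv up.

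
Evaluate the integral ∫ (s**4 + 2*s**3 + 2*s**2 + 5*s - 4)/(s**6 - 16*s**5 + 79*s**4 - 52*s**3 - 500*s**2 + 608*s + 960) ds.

913*log(s - 6)/112 - 473*log(s - 5)/21 + 4313*log(s - 4)/300 - 4*log(s + 1)/525 + log(s + 2)/336 - 36/(5*s - 20) + C

Factor the denominator: (s - 6)*(s - 5)*(s - 4)**2*(s + 1)*(s + 2).
Partial-fraction decomposition: 1/(336*(s + 2)) - 4/(525*(s + 1)) + 4313/(300*(s - 4)) + 36/(5*(s - 4)**2) - 473/(21*(s - 5)) + 913/(112*(s - 6)).
Integrate each term; A/(s−a) gives A·log|s−a|; A/(s−a)² gives −A/(s−a).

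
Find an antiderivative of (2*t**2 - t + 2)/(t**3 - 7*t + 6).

Factor the denominator: (t - 2)*(t - 1)*(t + 3).
Partial-fraction decomposition: 23/(20*(t + 3)) - 3/(4*(t - 1)) + 8/(5*(t - 2)).
Integrate each term: A/(t−a) contributes A·log|t−a|.

8*log(t - 2)/5 - 3*log(t - 1)/4 + 23*log(t + 3)/20 + C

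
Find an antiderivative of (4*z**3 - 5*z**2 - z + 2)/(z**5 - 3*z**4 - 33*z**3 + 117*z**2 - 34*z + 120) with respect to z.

Factor the denominator: (z - 5)*(z - 4)*(z + 6)*(z**2 + 1).
Partial-fraction decomposition: -(5*z - 14)/(221*(z**2 + 1)) - 14/(55*(z + 6)) - 87/(85*(z - 4)) + 186/(143*(z - 5)).
Integrate each term; A/(z−a) gives A·log|z−a|; the (Bz+D)/(z²+p²) term gives a log and an atan.

186*log(z - 5)/143 - 87*log(z - 4)/85 - 14*log(z + 6)/55 - 5*log(z**2 + 1)/442 + 14*atan(z)/221 + C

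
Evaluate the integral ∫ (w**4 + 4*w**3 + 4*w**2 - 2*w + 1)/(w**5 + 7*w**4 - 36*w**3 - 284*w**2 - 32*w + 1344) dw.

Factor the denominator: (w - 6)*(w - 2)*(w + 4)**2*(w + 7).
Partial-fraction decomposition: 1240/(1053*(w + 7)) - 1543/(2700*(w + 4)) + 73/(180*(w + 4)**2) - 61/(1296*(w - 2)) + 2293/(5200*(w - 6)).
Integrate each term; A/(w−a) gives A·log|w−a|; A/(w−a)² gives −A/(w−a).

2293*log(w - 6)/5200 - 61*log(w - 2)/1296 - 1543*log(w + 4)/2700 + 1240*log(w + 7)/1053 - 73/(180*w + 720) + C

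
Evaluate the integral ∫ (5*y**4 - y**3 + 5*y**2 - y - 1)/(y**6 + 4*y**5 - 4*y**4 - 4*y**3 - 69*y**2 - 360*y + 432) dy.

Factor the denominator: (y - 3)*(y - 1)*(y + 4)**2*(y**2 + 9).
Partial-fraction decomposition: (14626*y + 41421)/(56250*(y**2 + 9)) - 74043/(153125*(y + 4)) + 1427/(875*(y + 4)**2) - 7/(500*(y - 1)) + 419/(1764*(y - 3)).
Integrate each term; A/(y−a) gives A·log|y−a|; the (By+D)/(y²+p²) term gives a log and an atan.

419*log(y - 3)/1764 - 7*log(y - 1)/500 - 74043*log(y + 4)/153125 + 7313*log(y**2 + 9)/56250 + 13807*atan(y/3)/56250 - 1427/(875*y + 3500) + C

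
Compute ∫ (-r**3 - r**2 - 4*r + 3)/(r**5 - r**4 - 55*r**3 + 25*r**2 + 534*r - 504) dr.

Factor the denominator: (r - 7)*(r - 3)*(r - 1)*(r + 4)*(r + 6).
Partial-fraction decomposition: 23/(182*(r + 6)) - 67/(770*(r + 4)) - 1/(140*(r - 1)) + 5/(56*(r - 3)) - 139/(1144*(r - 7)).
Integrate each term: A/(r−a) contributes A·log|r−a|.

-139*log(r - 7)/1144 + 5*log(r - 3)/56 - log(r - 1)/140 - 67*log(r + 4)/770 + 23*log(r + 6)/182 + C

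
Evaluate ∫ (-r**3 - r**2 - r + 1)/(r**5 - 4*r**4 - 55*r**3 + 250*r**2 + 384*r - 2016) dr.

-257*log(r - 6)/468 + 12181*log(r - 4)/23716 - 11*log(r + 3)/882 + 151*log(r + 7)/3146 - 83/(154*r - 616) + C

Factor the denominator: (r - 6)*(r - 4)**2*(r + 3)*(r + 7).
Partial-fraction decomposition: 151/(3146*(r + 7)) - 11/(882*(r + 3)) + 12181/(23716*(r - 4)) + 83/(154*(r - 4)**2) - 257/(468*(r - 6)).
Integrate each term; A/(r−a) gives A·log|r−a|; A/(r−a)² gives −A/(r−a).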